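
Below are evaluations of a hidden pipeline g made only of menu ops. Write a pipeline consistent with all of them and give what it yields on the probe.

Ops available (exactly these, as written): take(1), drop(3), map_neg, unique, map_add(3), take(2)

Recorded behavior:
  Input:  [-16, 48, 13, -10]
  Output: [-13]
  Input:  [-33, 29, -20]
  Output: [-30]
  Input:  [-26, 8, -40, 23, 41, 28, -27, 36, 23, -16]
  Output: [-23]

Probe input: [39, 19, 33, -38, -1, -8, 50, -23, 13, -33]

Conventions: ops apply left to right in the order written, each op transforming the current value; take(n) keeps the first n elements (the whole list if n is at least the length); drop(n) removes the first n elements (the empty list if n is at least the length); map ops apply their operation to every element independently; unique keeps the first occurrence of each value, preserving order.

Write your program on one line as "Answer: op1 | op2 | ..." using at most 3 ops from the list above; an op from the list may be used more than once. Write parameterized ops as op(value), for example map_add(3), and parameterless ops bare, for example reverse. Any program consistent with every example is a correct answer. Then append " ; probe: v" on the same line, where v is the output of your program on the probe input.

map_add(3) | take(1) ; probe: [42]

Check, running the answer program on each example:
  [-16, 48, 13, -10] -> [-13, 51, 16, -7] -> [-13]
  [-33, 29, -20] -> [-30, 32, -17] -> [-30]
  [-26, 8, -40, 23, 41, 28, -27, 36, 23, -16] -> [-23, 11, -37, 26, 44, 31, -24, 39, 26, -13] -> [-23]
  probe: [39, 19, 33, -38, -1, -8, 50, -23, 13, -33] -> [42, 22, 36, -35, 2, -5, 53, -20, 16, -30] -> [42]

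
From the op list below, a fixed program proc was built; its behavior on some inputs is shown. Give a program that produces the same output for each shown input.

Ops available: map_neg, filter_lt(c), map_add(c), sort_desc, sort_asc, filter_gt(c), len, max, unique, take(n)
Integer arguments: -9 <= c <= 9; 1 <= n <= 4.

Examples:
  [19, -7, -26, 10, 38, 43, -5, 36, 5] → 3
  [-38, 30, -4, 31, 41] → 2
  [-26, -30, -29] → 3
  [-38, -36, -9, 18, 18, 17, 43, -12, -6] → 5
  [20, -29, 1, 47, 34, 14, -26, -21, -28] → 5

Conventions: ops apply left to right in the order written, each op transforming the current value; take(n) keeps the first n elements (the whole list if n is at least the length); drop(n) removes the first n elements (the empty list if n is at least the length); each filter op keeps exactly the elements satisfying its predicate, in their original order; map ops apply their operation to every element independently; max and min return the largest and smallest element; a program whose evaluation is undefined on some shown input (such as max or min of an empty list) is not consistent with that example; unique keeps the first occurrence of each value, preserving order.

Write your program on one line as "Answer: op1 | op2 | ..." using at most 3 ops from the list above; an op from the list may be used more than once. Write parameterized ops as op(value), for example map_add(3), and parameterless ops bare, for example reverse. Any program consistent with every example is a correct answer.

map_add(-5) | filter_lt(-3) | len

Check, running the answer program on each example:
  [19, -7, -26, 10, 38, 43, -5, 36, 5] -> [14, -12, -31, 5, 33, 38, -10, 31, 0] -> [-12, -31, -10] -> 3
  [-38, 30, -4, 31, 41] -> [-43, 25, -9, 26, 36] -> [-43, -9] -> 2
  [-26, -30, -29] -> [-31, -35, -34] -> [-31, -35, -34] -> 3
  [-38, -36, -9, 18, 18, 17, 43, -12, -6] -> [-43, -41, -14, 13, 13, 12, 38, -17, -11] -> [-43, -41, -14, -17, -11] -> 5
  [20, -29, 1, 47, 34, 14, -26, -21, -28] -> [15, -34, -4, 42, 29, 9, -31, -26, -33] -> [-34, -4, -31, -26, -33] -> 5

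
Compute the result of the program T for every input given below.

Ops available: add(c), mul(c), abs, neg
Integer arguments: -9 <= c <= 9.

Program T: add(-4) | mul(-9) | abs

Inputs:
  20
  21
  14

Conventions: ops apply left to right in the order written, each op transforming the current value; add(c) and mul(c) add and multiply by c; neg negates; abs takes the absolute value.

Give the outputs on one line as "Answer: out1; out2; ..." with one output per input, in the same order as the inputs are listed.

Execution, op by op:
  20 -> 16 -> -144 -> 144
  21 -> 17 -> -153 -> 153
  14 -> 10 -> -90 -> 90

144; 153; 90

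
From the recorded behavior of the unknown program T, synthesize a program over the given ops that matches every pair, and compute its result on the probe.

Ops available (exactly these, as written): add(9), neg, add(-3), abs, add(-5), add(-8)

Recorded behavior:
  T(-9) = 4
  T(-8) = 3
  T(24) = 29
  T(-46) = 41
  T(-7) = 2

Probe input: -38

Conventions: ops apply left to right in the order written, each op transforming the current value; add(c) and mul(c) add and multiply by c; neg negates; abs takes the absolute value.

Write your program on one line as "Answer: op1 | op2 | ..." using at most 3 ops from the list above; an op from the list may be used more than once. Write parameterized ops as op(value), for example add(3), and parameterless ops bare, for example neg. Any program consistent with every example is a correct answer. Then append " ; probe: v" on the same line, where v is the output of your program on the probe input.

neg | add(-5) | abs ; probe: 33

Check, running the answer program on each example:
  -9 -> 9 -> 4 -> 4
  -8 -> 8 -> 3 -> 3
  24 -> -24 -> -29 -> 29
  -46 -> 46 -> 41 -> 41
  -7 -> 7 -> 2 -> 2
  probe: -38 -> 38 -> 33 -> 33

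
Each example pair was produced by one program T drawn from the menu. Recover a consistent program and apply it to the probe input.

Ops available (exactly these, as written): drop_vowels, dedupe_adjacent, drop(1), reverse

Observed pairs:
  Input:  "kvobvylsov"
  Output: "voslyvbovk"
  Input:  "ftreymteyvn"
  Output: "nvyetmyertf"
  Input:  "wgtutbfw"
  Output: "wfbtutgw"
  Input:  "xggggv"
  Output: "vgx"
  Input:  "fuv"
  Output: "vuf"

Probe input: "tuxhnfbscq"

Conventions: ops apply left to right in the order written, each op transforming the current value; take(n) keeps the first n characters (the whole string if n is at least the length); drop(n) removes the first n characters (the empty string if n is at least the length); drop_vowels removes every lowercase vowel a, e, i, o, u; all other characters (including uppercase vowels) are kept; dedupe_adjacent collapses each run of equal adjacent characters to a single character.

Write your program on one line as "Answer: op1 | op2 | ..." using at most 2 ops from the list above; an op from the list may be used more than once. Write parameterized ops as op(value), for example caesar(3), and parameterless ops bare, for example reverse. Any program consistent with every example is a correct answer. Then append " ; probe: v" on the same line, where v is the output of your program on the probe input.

dedupe_adjacent | reverse ; probe: "qcsbfnhxut"

Check, running the answer program on each example:
  "kvobvylsov" -> "kvobvylsov" -> "voslyvbovk"
  "ftreymteyvn" -> "ftreymteyvn" -> "nvyetmyertf"
  "wgtutbfw" -> "wgtutbfw" -> "wfbtutgw"
  "xggggv" -> "xgv" -> "vgx"
  "fuv" -> "fuv" -> "vuf"
  probe: "tuxhnfbscq" -> "tuxhnfbscq" -> "qcsbfnhxut"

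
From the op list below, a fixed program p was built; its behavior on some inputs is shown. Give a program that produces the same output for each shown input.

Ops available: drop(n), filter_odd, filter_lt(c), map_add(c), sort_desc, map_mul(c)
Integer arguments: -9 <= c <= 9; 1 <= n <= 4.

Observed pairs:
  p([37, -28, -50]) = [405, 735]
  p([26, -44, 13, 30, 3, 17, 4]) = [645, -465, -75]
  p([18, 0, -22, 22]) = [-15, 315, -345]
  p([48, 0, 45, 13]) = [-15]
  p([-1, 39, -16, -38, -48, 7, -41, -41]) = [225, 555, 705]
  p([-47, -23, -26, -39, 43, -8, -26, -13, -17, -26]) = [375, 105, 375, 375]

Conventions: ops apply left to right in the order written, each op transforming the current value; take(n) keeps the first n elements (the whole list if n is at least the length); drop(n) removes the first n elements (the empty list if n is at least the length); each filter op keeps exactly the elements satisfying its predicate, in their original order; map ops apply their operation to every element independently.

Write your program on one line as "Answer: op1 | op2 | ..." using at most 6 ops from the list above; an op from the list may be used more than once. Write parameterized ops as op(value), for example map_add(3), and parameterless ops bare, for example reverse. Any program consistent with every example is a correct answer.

map_add(7) | map_add(-6) | drop(1) | filter_odd | map_mul(-3) | map_mul(5)

Check, running the answer program on each example:
  [37, -28, -50] -> [44, -21, -43] -> [38, -27, -49] -> [-27, -49] -> [-27, -49] -> [81, 147] -> [405, 735]
  [26, -44, 13, 30, 3, 17, 4] -> [33, -37, 20, 37, 10, 24, 11] -> [27, -43, 14, 31, 4, 18, 5] -> [-43, 14, 31, 4, 18, 5] -> [-43, 31, 5] -> [129, -93, -15] -> [645, -465, -75]
  [18, 0, -22, 22] -> [25, 7, -15, 29] -> [19, 1, -21, 23] -> [1, -21, 23] -> [1, -21, 23] -> [-3, 63, -69] -> [-15, 315, -345]
  [48, 0, 45, 13] -> [55, 7, 52, 20] -> [49, 1, 46, 14] -> [1, 46, 14] -> [1] -> [-3] -> [-15]
  [-1, 39, -16, -38, -48, 7, -41, -41] -> [6, 46, -9, -31, -41, 14, -34, -34] -> [0, 40, -15, -37, -47, 8, -40, -40] -> [40, -15, -37, -47, 8, -40, -40] -> [-15, -37, -47] -> [45, 111, 141] -> [225, 555, 705]
  [-47, -23, -26, -39, 43, -8, -26, -13, -17, -26] -> [-40, -16, -19, -32, 50, -1, -19, -6, -10, -19] -> [-46, -22, -25, -38, 44, -7, -25, -12, -16, -25] -> [-22, -25, -38, 44, -7, -25, -12, -16, -25] -> [-25, -7, -25, -25] -> [75, 21, 75, 75] -> [375, 105, 375, 375]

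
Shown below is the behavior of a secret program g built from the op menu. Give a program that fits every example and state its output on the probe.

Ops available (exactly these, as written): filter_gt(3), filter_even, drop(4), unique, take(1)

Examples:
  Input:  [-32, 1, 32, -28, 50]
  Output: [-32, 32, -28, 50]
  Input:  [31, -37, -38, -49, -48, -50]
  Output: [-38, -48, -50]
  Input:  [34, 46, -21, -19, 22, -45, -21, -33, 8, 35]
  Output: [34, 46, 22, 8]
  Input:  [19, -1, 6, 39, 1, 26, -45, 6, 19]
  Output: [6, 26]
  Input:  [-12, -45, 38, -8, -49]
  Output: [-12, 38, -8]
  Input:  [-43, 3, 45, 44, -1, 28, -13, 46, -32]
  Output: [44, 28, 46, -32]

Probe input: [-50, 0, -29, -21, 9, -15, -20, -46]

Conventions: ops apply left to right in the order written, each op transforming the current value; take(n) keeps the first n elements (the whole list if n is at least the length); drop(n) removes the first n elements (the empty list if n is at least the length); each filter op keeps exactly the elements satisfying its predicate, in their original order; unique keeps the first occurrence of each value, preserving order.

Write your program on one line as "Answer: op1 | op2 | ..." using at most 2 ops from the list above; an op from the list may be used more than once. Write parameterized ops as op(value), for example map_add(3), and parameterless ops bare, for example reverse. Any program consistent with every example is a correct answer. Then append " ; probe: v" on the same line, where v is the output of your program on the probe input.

unique | filter_even ; probe: [-50, 0, -20, -46]

Check, running the answer program on each example:
  [-32, 1, 32, -28, 50] -> [-32, 1, 32, -28, 50] -> [-32, 32, -28, 50]
  [31, -37, -38, -49, -48, -50] -> [31, -37, -38, -49, -48, -50] -> [-38, -48, -50]
  [34, 46, -21, -19, 22, -45, -21, -33, 8, 35] -> [34, 46, -21, -19, 22, -45, -33, 8, 35] -> [34, 46, 22, 8]
  [19, -1, 6, 39, 1, 26, -45, 6, 19] -> [19, -1, 6, 39, 1, 26, -45] -> [6, 26]
  [-12, -45, 38, -8, -49] -> [-12, -45, 38, -8, -49] -> [-12, 38, -8]
  [-43, 3, 45, 44, -1, 28, -13, 46, -32] -> [-43, 3, 45, 44, -1, 28, -13, 46, -32] -> [44, 28, 46, -32]
  probe: [-50, 0, -29, -21, 9, -15, -20, -46] -> [-50, 0, -29, -21, 9, -15, -20, -46] -> [-50, 0, -20, -46]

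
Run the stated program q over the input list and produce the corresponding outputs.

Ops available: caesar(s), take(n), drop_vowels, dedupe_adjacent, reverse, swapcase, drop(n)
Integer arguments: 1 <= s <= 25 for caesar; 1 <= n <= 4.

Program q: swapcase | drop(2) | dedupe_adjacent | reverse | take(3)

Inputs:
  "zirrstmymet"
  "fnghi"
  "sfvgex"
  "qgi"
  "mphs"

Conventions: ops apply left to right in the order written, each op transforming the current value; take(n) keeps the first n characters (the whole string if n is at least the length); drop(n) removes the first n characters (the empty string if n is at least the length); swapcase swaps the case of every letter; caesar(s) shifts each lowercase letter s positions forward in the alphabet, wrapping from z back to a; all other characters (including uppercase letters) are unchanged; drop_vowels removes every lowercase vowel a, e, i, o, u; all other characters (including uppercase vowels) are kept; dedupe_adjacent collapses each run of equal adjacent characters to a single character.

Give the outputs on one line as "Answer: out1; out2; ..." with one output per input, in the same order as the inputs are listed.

"TEM"; "IHG"; "XEG"; "I"; "SH"

Execution, op by op:
  "zirrstmymet" -> "ZIRRSTMYMET" -> "RRSTMYMET" -> "RSTMYMET" -> "TEMYMTSR" -> "TEM"
  "fnghi" -> "FNGHI" -> "GHI" -> "GHI" -> "IHG" -> "IHG"
  "sfvgex" -> "SFVGEX" -> "VGEX" -> "VGEX" -> "XEGV" -> "XEG"
  "qgi" -> "QGI" -> "I" -> "I" -> "I" -> "I"
  "mphs" -> "MPHS" -> "HS" -> "HS" -> "SH" -> "SH"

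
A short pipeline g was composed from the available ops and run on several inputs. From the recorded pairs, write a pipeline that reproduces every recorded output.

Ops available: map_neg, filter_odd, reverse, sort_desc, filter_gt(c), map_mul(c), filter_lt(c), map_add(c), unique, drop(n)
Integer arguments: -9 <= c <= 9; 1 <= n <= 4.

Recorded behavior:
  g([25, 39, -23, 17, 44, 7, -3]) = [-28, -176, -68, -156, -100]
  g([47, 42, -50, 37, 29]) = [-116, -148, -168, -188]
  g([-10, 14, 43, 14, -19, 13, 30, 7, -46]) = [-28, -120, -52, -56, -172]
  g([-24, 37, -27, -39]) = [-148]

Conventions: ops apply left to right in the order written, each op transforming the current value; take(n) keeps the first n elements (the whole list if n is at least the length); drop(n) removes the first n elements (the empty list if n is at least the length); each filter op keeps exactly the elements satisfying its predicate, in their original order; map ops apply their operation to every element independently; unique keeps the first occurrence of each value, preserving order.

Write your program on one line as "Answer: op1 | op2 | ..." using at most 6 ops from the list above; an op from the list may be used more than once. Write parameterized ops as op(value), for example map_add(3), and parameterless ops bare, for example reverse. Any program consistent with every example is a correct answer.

reverse | map_neg | unique | filter_lt(3) | map_neg | map_mul(-4)

Check, running the answer program on each example:
  [25, 39, -23, 17, 44, 7, -3] -> [-3, 7, 44, 17, -23, 39, 25] -> [3, -7, -44, -17, 23, -39, -25] -> [3, -7, -44, -17, 23, -39, -25] -> [-7, -44, -17, -39, -25] -> [7, 44, 17, 39, 25] -> [-28, -176, -68, -156, -100]
  [47, 42, -50, 37, 29] -> [29, 37, -50, 42, 47] -> [-29, -37, 50, -42, -47] -> [-29, -37, 50, -42, -47] -> [-29, -37, -42, -47] -> [29, 37, 42, 47] -> [-116, -148, -168, -188]
  [-10, 14, 43, 14, -19, 13, 30, 7, -46] -> [-46, 7, 30, 13, -19, 14, 43, 14, -10] -> [46, -7, -30, -13, 19, -14, -43, -14, 10] -> [46, -7, -30, -13, 19, -14, -43, 10] -> [-7, -30, -13, -14, -43] -> [7, 30, 13, 14, 43] -> [-28, -120, -52, -56, -172]
  [-24, 37, -27, -39] -> [-39, -27, 37, -24] -> [39, 27, -37, 24] -> [39, 27, -37, 24] -> [-37] -> [37] -> [-148]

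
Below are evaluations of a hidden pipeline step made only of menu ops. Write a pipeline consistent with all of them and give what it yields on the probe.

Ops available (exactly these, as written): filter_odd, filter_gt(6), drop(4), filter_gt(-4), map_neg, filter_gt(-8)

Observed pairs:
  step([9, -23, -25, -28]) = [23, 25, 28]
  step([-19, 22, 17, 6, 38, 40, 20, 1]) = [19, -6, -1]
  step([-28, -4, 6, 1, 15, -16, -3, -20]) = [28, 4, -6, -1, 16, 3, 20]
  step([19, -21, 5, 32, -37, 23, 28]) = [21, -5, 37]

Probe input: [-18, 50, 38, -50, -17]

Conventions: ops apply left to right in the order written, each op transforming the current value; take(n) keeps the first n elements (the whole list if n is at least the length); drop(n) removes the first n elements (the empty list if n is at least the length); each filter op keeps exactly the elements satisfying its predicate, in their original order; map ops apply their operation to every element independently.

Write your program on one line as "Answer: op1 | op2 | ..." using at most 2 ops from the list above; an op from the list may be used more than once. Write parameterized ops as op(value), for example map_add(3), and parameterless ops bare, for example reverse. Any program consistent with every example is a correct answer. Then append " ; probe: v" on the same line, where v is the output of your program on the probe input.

map_neg | filter_gt(-8) ; probe: [18, 50, 17]

Check, running the answer program on each example:
  [9, -23, -25, -28] -> [-9, 23, 25, 28] -> [23, 25, 28]
  [-19, 22, 17, 6, 38, 40, 20, 1] -> [19, -22, -17, -6, -38, -40, -20, -1] -> [19, -6, -1]
  [-28, -4, 6, 1, 15, -16, -3, -20] -> [28, 4, -6, -1, -15, 16, 3, 20] -> [28, 4, -6, -1, 16, 3, 20]
  [19, -21, 5, 32, -37, 23, 28] -> [-19, 21, -5, -32, 37, -23, -28] -> [21, -5, 37]
  probe: [-18, 50, 38, -50, -17] -> [18, -50, -38, 50, 17] -> [18, 50, 17]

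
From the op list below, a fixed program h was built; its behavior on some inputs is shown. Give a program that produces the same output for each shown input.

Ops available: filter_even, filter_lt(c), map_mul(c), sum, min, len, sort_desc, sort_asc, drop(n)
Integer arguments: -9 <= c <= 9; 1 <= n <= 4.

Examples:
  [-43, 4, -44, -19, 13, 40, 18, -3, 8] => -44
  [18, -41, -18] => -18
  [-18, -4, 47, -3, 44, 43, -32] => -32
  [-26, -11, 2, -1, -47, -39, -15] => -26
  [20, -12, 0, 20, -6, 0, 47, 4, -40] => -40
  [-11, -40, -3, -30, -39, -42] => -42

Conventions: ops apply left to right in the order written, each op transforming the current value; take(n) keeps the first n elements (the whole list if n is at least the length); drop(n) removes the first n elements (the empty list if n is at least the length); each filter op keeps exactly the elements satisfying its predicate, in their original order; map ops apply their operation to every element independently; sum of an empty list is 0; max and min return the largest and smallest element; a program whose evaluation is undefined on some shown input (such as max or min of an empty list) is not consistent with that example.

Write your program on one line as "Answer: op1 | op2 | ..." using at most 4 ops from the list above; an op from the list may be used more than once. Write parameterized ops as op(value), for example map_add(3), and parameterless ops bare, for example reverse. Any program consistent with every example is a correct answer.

filter_even | filter_lt(9) | min

Check, running the answer program on each example:
  [-43, 4, -44, -19, 13, 40, 18, -3, 8] -> [4, -44, 40, 18, 8] -> [4, -44, 8] -> -44
  [18, -41, -18] -> [18, -18] -> [-18] -> -18
  [-18, -4, 47, -3, 44, 43, -32] -> [-18, -4, 44, -32] -> [-18, -4, -32] -> -32
  [-26, -11, 2, -1, -47, -39, -15] -> [-26, 2] -> [-26, 2] -> -26
  [20, -12, 0, 20, -6, 0, 47, 4, -40] -> [20, -12, 0, 20, -6, 0, 4, -40] -> [-12, 0, -6, 0, 4, -40] -> -40
  [-11, -40, -3, -30, -39, -42] -> [-40, -30, -42] -> [-40, -30, -42] -> -42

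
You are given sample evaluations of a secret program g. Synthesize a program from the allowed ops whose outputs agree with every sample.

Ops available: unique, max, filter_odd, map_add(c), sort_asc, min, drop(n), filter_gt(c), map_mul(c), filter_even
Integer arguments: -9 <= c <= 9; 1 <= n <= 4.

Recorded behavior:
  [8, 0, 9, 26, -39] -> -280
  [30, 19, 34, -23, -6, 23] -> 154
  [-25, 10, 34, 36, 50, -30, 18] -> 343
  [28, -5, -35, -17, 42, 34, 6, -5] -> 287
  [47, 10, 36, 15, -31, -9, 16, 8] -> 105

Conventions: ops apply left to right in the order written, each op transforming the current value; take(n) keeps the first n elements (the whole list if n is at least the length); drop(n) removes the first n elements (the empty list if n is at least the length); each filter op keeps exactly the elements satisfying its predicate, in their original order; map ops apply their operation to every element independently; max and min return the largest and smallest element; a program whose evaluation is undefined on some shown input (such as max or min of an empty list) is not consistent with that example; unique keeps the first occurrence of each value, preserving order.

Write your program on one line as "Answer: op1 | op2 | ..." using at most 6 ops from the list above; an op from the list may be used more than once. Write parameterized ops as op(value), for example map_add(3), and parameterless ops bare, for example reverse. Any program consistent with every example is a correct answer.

unique | map_add(-1) | map_mul(7) | drop(4) | max

Check, running the answer program on each example:
  [8, 0, 9, 26, -39] -> [8, 0, 9, 26, -39] -> [7, -1, 8, 25, -40] -> [49, -7, 56, 175, -280] -> [-280] -> -280
  [30, 19, 34, -23, -6, 23] -> [30, 19, 34, -23, -6, 23] -> [29, 18, 33, -24, -7, 22] -> [203, 126, 231, -168, -49, 154] -> [-49, 154] -> 154
  [-25, 10, 34, 36, 50, -30, 18] -> [-25, 10, 34, 36, 50, -30, 18] -> [-26, 9, 33, 35, 49, -31, 17] -> [-182, 63, 231, 245, 343, -217, 119] -> [343, -217, 119] -> 343
  [28, -5, -35, -17, 42, 34, 6, -5] -> [28, -5, -35, -17, 42, 34, 6] -> [27, -6, -36, -18, 41, 33, 5] -> [189, -42, -252, -126, 287, 231, 35] -> [287, 231, 35] -> 287
  [47, 10, 36, 15, -31, -9, 16, 8] -> [47, 10, 36, 15, -31, -9, 16, 8] -> [46, 9, 35, 14, -32, -10, 15, 7] -> [322, 63, 245, 98, -224, -70, 105, 49] -> [-224, -70, 105, 49] -> 105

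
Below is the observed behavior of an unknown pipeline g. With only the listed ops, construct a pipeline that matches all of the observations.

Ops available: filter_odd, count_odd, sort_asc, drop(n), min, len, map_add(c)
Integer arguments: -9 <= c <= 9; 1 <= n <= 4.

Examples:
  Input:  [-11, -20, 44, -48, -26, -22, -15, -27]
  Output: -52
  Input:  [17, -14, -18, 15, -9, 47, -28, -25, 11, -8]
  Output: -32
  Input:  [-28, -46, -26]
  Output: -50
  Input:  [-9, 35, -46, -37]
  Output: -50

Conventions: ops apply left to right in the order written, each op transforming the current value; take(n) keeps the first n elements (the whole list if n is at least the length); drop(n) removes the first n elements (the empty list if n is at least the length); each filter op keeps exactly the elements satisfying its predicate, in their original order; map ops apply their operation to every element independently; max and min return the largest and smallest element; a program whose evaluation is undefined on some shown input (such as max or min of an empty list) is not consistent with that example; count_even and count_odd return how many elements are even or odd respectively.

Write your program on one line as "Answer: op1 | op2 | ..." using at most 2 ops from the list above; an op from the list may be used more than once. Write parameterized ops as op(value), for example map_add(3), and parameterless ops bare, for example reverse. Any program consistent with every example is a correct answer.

map_add(-4) | min

Check, running the answer program on each example:
  [-11, -20, 44, -48, -26, -22, -15, -27] -> [-15, -24, 40, -52, -30, -26, -19, -31] -> -52
  [17, -14, -18, 15, -9, 47, -28, -25, 11, -8] -> [13, -18, -22, 11, -13, 43, -32, -29, 7, -12] -> -32
  [-28, -46, -26] -> [-32, -50, -30] -> -50
  [-9, 35, -46, -37] -> [-13, 31, -50, -41] -> -50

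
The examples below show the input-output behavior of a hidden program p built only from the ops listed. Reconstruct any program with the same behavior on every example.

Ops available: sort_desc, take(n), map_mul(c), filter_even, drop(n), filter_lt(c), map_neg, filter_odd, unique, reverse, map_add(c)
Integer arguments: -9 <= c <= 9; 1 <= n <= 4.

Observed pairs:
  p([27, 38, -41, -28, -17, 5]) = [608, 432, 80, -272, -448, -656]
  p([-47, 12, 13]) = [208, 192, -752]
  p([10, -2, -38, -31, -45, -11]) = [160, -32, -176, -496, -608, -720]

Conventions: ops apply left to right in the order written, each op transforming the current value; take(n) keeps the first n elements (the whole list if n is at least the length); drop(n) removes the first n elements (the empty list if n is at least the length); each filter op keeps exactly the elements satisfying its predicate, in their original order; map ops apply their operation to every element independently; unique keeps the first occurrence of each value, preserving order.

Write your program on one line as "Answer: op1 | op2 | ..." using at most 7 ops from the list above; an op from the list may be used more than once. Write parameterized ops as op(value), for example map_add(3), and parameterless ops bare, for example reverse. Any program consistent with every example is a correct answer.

reverse | map_mul(-2) | map_mul(8) | map_neg | reverse | sort_desc

Check, running the answer program on each example:
  [27, 38, -41, -28, -17, 5] -> [5, -17, -28, -41, 38, 27] -> [-10, 34, 56, 82, -76, -54] -> [-80, 272, 448, 656, -608, -432] -> [80, -272, -448, -656, 608, 432] -> [432, 608, -656, -448, -272, 80] -> [608, 432, 80, -272, -448, -656]
  [-47, 12, 13] -> [13, 12, -47] -> [-26, -24, 94] -> [-208, -192, 752] -> [208, 192, -752] -> [-752, 192, 208] -> [208, 192, -752]
  [10, -2, -38, -31, -45, -11] -> [-11, -45, -31, -38, -2, 10] -> [22, 90, 62, 76, 4, -20] -> [176, 720, 496, 608, 32, -160] -> [-176, -720, -496, -608, -32, 160] -> [160, -32, -608, -496, -720, -176] -> [160, -32, -176, -496, -608, -720]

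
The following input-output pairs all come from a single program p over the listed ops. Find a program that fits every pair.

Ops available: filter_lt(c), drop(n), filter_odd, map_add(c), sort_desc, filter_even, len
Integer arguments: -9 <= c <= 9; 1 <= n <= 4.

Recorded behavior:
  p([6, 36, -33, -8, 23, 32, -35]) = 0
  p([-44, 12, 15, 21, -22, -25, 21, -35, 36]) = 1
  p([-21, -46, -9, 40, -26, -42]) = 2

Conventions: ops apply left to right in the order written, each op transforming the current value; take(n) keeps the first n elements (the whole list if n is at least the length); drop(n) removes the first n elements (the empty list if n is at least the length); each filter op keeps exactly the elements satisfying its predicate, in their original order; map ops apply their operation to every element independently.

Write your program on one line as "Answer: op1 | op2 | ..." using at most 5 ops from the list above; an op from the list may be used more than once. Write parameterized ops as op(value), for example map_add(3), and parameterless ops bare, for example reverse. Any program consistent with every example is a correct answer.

drop(4) | sort_desc | filter_lt(-5) | filter_even | len

Check, running the answer program on each example:
  [6, 36, -33, -8, 23, 32, -35] -> [23, 32, -35] -> [32, 23, -35] -> [-35] -> [] -> 0
  [-44, 12, 15, 21, -22, -25, 21, -35, 36] -> [-22, -25, 21, -35, 36] -> [36, 21, -22, -25, -35] -> [-22, -25, -35] -> [-22] -> 1
  [-21, -46, -9, 40, -26, -42] -> [-26, -42] -> [-26, -42] -> [-26, -42] -> [-26, -42] -> 2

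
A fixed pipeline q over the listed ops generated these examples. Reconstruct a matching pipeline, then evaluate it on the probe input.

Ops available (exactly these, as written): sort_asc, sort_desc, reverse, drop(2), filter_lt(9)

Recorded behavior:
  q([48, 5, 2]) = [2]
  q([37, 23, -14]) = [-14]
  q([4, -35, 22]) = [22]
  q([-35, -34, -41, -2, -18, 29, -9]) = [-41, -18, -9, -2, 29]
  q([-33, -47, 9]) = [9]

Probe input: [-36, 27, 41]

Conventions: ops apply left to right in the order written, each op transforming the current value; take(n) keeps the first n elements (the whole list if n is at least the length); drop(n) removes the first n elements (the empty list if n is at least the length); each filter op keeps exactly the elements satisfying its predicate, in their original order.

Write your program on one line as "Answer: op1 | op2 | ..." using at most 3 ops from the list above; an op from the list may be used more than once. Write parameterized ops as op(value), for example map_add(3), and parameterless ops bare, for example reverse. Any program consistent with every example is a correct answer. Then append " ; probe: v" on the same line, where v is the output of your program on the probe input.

drop(2) | reverse | sort_asc ; probe: [41]

Check, running the answer program on each example:
  [48, 5, 2] -> [2] -> [2] -> [2]
  [37, 23, -14] -> [-14] -> [-14] -> [-14]
  [4, -35, 22] -> [22] -> [22] -> [22]
  [-35, -34, -41, -2, -18, 29, -9] -> [-41, -2, -18, 29, -9] -> [-9, 29, -18, -2, -41] -> [-41, -18, -9, -2, 29]
  [-33, -47, 9] -> [9] -> [9] -> [9]
  probe: [-36, 27, 41] -> [41] -> [41] -> [41]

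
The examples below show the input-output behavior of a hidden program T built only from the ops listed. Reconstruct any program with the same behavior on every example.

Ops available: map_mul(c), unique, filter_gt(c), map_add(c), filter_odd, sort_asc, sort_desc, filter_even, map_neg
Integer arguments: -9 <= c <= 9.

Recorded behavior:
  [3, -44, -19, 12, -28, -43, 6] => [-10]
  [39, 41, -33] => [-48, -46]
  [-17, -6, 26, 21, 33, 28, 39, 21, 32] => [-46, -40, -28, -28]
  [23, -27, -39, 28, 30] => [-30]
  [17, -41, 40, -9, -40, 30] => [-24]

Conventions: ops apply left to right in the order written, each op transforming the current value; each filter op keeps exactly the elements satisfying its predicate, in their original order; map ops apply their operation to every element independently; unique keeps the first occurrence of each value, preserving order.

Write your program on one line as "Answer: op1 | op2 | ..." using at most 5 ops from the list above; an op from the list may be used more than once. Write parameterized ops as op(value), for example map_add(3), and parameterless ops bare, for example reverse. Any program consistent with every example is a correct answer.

filter_gt(-1) | sort_desc | map_neg | map_add(-7) | filter_even

Check, running the answer program on each example:
  [3, -44, -19, 12, -28, -43, 6] -> [3, 12, 6] -> [12, 6, 3] -> [-12, -6, -3] -> [-19, -13, -10] -> [-10]
  [39, 41, -33] -> [39, 41] -> [41, 39] -> [-41, -39] -> [-48, -46] -> [-48, -46]
  [-17, -6, 26, 21, 33, 28, 39, 21, 32] -> [26, 21, 33, 28, 39, 21, 32] -> [39, 33, 32, 28, 26, 21, 21] -> [-39, -33, -32, -28, -26, -21, -21] -> [-46, -40, -39, -35, -33, -28, -28] -> [-46, -40, -28, -28]
  [23, -27, -39, 28, 30] -> [23, 28, 30] -> [30, 28, 23] -> [-30, -28, -23] -> [-37, -35, -30] -> [-30]
  [17, -41, 40, -9, -40, 30] -> [17, 40, 30] -> [40, 30, 17] -> [-40, -30, -17] -> [-47, -37, -24] -> [-24]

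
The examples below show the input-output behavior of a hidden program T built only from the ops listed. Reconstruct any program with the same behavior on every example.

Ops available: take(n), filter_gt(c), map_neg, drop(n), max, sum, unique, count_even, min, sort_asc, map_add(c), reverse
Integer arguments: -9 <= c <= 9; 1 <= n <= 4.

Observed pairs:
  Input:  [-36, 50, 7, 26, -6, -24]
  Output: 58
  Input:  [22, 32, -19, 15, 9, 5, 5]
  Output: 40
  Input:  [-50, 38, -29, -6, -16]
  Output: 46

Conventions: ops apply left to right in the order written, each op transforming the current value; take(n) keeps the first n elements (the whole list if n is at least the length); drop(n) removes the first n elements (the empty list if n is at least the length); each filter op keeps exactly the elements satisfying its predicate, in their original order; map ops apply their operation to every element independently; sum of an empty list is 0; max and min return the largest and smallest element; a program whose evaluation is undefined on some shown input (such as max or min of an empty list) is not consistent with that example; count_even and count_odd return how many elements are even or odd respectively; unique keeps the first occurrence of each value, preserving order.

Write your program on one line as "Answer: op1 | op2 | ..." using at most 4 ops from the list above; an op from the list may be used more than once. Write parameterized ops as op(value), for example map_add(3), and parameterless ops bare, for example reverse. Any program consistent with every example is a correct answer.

sort_asc | map_add(8) | max

Check, running the answer program on each example:
  [-36, 50, 7, 26, -6, -24] -> [-36, -24, -6, 7, 26, 50] -> [-28, -16, 2, 15, 34, 58] -> 58
  [22, 32, -19, 15, 9, 5, 5] -> [-19, 5, 5, 9, 15, 22, 32] -> [-11, 13, 13, 17, 23, 30, 40] -> 40
  [-50, 38, -29, -6, -16] -> [-50, -29, -16, -6, 38] -> [-42, -21, -8, 2, 46] -> 46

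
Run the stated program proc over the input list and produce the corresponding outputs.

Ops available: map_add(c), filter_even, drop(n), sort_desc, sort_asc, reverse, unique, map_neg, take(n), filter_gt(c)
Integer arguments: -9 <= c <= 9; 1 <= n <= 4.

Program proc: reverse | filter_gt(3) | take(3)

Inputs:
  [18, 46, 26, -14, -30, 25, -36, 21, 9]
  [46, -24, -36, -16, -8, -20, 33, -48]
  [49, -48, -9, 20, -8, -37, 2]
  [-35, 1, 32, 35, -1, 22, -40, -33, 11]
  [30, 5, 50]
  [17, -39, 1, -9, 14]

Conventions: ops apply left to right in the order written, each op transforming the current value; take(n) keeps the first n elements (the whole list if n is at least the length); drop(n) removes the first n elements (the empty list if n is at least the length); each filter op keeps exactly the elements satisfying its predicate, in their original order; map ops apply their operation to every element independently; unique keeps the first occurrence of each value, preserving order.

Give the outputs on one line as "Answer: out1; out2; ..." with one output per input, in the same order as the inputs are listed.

[9, 21, 25]; [33, 46]; [20, 49]; [11, 22, 35]; [50, 5, 30]; [14, 17]

Execution, op by op:
  [18, 46, 26, -14, -30, 25, -36, 21, 9] -> [9, 21, -36, 25, -30, -14, 26, 46, 18] -> [9, 21, 25, 26, 46, 18] -> [9, 21, 25]
  [46, -24, -36, -16, -8, -20, 33, -48] -> [-48, 33, -20, -8, -16, -36, -24, 46] -> [33, 46] -> [33, 46]
  [49, -48, -9, 20, -8, -37, 2] -> [2, -37, -8, 20, -9, -48, 49] -> [20, 49] -> [20, 49]
  [-35, 1, 32, 35, -1, 22, -40, -33, 11] -> [11, -33, -40, 22, -1, 35, 32, 1, -35] -> [11, 22, 35, 32] -> [11, 22, 35]
  [30, 5, 50] -> [50, 5, 30] -> [50, 5, 30] -> [50, 5, 30]
  [17, -39, 1, -9, 14] -> [14, -9, 1, -39, 17] -> [14, 17] -> [14, 17]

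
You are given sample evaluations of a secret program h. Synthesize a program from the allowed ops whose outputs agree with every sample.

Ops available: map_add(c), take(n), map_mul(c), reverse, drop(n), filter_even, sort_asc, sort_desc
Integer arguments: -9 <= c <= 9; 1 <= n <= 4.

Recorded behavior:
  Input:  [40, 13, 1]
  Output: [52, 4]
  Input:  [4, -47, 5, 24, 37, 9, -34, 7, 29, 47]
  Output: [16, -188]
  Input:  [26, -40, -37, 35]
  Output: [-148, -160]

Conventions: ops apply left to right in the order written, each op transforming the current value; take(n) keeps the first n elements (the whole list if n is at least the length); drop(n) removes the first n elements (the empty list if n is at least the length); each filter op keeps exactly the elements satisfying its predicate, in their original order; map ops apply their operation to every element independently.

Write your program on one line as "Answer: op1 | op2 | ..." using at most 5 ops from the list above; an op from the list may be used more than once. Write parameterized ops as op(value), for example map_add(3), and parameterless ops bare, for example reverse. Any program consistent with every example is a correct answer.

take(4) | sort_asc | take(2) | reverse | map_mul(4)

Check, running the answer program on each example:
  [40, 13, 1] -> [40, 13, 1] -> [1, 13, 40] -> [1, 13] -> [13, 1] -> [52, 4]
  [4, -47, 5, 24, 37, 9, -34, 7, 29, 47] -> [4, -47, 5, 24] -> [-47, 4, 5, 24] -> [-47, 4] -> [4, -47] -> [16, -188]
  [26, -40, -37, 35] -> [26, -40, -37, 35] -> [-40, -37, 26, 35] -> [-40, -37] -> [-37, -40] -> [-148, -160]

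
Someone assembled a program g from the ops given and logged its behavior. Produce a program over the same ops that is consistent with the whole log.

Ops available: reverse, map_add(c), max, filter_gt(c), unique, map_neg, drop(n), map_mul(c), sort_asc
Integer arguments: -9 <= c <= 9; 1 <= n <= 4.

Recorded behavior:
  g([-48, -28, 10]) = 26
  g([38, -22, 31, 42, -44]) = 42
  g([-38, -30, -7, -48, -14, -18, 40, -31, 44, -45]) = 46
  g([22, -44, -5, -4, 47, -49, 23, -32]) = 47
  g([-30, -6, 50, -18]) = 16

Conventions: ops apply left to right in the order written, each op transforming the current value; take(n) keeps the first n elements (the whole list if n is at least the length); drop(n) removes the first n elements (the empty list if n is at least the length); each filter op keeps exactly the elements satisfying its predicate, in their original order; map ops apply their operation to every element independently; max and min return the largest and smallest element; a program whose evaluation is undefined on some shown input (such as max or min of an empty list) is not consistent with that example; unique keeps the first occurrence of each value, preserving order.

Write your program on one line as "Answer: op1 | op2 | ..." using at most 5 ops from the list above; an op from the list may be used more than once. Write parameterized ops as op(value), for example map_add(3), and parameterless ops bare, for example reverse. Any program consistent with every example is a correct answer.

drop(1) | map_add(-2) | map_neg | map_add(-4) | max

Check, running the answer program on each example:
  [-48, -28, 10] -> [-28, 10] -> [-30, 8] -> [30, -8] -> [26, -12] -> 26
  [38, -22, 31, 42, -44] -> [-22, 31, 42, -44] -> [-24, 29, 40, -46] -> [24, -29, -40, 46] -> [20, -33, -44, 42] -> 42
  [-38, -30, -7, -48, -14, -18, 40, -31, 44, -45] -> [-30, -7, -48, -14, -18, 40, -31, 44, -45] -> [-32, -9, -50, -16, -20, 38, -33, 42, -47] -> [32, 9, 50, 16, 20, -38, 33, -42, 47] -> [28, 5, 46, 12, 16, -42, 29, -46, 43] -> 46
  [22, -44, -5, -4, 47, -49, 23, -32] -> [-44, -5, -4, 47, -49, 23, -32] -> [-46, -7, -6, 45, -51, 21, -34] -> [46, 7, 6, -45, 51, -21, 34] -> [42, 3, 2, -49, 47, -25, 30] -> 47
  [-30, -6, 50, -18] -> [-6, 50, -18] -> [-8, 48, -20] -> [8, -48, 20] -> [4, -52, 16] -> 16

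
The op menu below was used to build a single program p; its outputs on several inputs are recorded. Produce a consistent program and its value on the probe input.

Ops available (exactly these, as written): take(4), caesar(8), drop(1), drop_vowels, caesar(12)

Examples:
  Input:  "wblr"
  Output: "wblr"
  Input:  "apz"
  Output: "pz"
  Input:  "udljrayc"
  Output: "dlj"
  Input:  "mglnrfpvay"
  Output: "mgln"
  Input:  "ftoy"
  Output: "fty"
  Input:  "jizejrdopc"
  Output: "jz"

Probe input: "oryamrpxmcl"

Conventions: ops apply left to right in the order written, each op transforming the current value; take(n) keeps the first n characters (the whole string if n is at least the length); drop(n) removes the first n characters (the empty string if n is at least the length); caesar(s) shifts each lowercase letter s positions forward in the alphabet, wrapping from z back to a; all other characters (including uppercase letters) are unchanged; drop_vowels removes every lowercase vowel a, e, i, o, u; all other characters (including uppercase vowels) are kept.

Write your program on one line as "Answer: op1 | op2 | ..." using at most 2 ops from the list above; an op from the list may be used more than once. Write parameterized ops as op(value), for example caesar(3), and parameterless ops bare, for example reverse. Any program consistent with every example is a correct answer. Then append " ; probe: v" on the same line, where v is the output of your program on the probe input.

take(4) | drop_vowels ; probe: "ry"

Check, running the answer program on each example:
  "wblr" -> "wblr" -> "wblr"
  "apz" -> "apz" -> "pz"
  "udljrayc" -> "udlj" -> "dlj"
  "mglnrfpvay" -> "mgln" -> "mgln"
  "ftoy" -> "ftoy" -> "fty"
  "jizejrdopc" -> "jize" -> "jz"
  probe: "oryamrpxmcl" -> "orya" -> "ry"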